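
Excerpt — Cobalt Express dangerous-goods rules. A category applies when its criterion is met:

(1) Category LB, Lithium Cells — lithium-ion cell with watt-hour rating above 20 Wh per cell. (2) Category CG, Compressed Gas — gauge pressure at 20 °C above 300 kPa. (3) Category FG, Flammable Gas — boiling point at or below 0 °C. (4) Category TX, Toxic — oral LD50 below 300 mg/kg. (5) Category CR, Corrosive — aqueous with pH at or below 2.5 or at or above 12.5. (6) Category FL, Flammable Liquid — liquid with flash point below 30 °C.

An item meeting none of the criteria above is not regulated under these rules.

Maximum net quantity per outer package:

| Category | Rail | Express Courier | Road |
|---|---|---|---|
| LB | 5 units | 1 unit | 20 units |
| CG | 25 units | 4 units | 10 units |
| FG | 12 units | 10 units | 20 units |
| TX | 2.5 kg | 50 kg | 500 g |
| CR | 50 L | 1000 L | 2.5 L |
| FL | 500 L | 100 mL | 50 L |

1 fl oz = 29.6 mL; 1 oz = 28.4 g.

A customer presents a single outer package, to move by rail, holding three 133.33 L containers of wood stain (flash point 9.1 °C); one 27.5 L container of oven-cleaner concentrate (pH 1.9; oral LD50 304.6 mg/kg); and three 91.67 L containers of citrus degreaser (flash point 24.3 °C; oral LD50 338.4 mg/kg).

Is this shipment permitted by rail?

No

Wood stain: flash point 9.1 °C < 30 °C → Category FL (Flammable Liquid).
With pH 1.9 (≤ 2.5), the oven-cleaner concentrate falls in Category CR.
With flash point 24.3 °C (< 30 °C), the citrus degreaser falls in Category FL.
Total Category FL: (three 133.33 L containers = 399.99 L) + (three 91.67 L containers = 275.01 L) = 675 L.
675 L exceeds the rail limit of 500 L for Category FL.
Category CR quantity: 27.5 L.
27.5 L is within the rail limit of 50 L for Category CR.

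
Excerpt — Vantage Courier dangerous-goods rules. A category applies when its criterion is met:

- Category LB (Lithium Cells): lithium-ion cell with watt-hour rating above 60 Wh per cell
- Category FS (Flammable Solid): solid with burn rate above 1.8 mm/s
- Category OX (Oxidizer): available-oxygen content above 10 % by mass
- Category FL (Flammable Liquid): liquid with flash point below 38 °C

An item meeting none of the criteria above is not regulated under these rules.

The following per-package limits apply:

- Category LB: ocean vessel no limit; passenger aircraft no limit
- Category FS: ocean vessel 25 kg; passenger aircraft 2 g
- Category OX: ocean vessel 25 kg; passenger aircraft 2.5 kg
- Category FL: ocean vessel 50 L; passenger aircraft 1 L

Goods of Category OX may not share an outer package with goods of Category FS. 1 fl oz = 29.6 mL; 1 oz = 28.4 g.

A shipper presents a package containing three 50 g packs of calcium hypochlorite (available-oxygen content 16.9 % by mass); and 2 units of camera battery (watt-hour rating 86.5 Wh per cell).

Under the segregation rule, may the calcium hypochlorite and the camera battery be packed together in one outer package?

The calcium hypochlorite has available-oxygen content 16.9 % by mass, which is > 10 % by mass, so it is Category OX (Oxidizer).
The camera battery has watt-hour rating 86.5 Wh per cell, which is > 60 Wh per cell, so it is Category LB (Lithium Cells).
No segregation rule bars Category OX with Category LB.

Yes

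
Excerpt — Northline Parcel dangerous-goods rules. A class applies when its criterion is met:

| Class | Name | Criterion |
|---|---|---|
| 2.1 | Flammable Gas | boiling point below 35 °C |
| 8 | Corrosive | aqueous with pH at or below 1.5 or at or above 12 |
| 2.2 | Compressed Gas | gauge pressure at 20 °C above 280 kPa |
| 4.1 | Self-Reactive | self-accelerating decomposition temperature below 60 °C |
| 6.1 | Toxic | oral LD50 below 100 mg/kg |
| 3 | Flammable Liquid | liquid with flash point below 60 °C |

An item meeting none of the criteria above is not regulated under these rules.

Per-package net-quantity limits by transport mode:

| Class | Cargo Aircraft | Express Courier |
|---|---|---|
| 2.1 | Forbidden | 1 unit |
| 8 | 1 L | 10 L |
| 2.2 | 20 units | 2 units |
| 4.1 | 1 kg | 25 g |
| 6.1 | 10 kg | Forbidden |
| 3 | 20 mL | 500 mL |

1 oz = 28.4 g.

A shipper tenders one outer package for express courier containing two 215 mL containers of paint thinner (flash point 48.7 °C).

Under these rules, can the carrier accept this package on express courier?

With flash point 48.7 °C (< 60 °C), the paint thinner falls in Class 3.
Class 3 quantity: two 215 mL containers = 430 mL.
430 mL ≤ 500 mL (express courier limit, Class 3) — within limit.

Yes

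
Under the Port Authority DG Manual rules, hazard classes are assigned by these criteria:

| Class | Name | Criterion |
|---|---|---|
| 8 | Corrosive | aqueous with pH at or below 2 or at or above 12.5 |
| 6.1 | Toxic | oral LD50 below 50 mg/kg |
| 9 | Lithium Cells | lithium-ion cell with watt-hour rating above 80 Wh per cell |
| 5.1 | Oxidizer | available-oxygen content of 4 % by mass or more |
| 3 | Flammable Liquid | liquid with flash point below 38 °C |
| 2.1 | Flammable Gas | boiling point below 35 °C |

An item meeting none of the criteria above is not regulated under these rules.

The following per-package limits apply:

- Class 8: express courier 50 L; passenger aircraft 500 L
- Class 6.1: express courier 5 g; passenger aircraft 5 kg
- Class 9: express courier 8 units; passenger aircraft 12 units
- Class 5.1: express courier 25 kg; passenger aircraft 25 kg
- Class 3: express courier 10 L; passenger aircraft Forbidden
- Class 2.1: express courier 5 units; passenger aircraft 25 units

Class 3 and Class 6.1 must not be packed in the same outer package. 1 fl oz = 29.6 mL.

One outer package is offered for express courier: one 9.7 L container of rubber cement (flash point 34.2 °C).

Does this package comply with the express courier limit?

Rubber cement: flash point 34.2 °C < 38 °C → Class 3 (Flammable Liquid).
Class 3 quantity: 9.7 L.
9.7 L ≤ 10 L (express courier limit, Class 3) — within limit.

Yes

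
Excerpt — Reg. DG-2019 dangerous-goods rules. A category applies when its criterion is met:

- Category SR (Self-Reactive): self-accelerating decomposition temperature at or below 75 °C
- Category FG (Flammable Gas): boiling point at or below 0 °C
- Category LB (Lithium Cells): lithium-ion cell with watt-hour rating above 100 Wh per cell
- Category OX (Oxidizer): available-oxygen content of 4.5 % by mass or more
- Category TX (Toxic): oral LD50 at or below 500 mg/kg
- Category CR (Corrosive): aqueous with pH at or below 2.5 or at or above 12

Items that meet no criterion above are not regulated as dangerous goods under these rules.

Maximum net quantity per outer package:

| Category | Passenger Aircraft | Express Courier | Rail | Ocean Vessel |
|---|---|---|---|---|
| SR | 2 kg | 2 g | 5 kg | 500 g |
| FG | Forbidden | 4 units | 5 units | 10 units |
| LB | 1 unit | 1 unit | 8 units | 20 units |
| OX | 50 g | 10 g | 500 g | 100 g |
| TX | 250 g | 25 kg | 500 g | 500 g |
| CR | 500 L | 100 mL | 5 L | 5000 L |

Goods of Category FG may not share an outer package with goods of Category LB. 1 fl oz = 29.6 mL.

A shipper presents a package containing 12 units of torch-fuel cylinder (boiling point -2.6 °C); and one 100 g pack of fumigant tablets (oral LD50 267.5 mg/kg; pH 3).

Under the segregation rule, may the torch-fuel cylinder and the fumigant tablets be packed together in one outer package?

Yes

Boiling point -2.6 °C meets the Category FG criterion (Flammable Gas), so the torch-fuel cylinder is Category FG.
The fumigant tablets have oral LD50 267.5 mg/kg, which is ≤ 500 mg/kg, so they are Category TX (Toxic).
No segregation rule bars Category FG with Category TX.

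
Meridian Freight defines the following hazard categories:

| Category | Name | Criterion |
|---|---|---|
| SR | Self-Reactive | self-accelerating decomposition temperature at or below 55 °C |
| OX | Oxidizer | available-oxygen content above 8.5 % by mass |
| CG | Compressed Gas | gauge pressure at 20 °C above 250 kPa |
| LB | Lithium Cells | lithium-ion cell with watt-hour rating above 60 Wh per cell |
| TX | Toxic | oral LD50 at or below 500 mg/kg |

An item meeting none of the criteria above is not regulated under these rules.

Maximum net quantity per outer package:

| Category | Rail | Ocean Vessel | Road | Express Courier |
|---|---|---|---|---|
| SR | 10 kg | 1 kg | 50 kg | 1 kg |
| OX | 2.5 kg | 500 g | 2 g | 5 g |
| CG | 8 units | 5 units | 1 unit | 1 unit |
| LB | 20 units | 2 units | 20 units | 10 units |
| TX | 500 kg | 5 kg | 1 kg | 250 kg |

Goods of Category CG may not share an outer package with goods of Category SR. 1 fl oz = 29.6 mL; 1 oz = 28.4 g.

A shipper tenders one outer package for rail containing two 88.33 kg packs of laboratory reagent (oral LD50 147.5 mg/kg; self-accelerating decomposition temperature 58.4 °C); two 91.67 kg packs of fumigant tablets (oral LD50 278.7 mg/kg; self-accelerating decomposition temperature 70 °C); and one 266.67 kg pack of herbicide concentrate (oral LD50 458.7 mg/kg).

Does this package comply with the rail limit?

No

Oral LD50 147.5 mg/kg meets the Category TX criterion (Toxic), so the laboratory reagent is Category TX.
The fumigant tablets have oral LD50 278.7 mg/kg, which is ≤ 500 mg/kg, so they are Category TX (Toxic).
Herbicide concentrate: oral LD50 458.7 mg/kg ≤ 500 mg/kg → Category TX (Toxic).
Category TX net quantity: (two 88.33 kg packs = 176.66 kg) + (two 91.67 kg packs = 183.34 kg) + 266.67 kg = 626.67 kg.
626.67 kg exceeds the rail limit of 500 kg for Category TX.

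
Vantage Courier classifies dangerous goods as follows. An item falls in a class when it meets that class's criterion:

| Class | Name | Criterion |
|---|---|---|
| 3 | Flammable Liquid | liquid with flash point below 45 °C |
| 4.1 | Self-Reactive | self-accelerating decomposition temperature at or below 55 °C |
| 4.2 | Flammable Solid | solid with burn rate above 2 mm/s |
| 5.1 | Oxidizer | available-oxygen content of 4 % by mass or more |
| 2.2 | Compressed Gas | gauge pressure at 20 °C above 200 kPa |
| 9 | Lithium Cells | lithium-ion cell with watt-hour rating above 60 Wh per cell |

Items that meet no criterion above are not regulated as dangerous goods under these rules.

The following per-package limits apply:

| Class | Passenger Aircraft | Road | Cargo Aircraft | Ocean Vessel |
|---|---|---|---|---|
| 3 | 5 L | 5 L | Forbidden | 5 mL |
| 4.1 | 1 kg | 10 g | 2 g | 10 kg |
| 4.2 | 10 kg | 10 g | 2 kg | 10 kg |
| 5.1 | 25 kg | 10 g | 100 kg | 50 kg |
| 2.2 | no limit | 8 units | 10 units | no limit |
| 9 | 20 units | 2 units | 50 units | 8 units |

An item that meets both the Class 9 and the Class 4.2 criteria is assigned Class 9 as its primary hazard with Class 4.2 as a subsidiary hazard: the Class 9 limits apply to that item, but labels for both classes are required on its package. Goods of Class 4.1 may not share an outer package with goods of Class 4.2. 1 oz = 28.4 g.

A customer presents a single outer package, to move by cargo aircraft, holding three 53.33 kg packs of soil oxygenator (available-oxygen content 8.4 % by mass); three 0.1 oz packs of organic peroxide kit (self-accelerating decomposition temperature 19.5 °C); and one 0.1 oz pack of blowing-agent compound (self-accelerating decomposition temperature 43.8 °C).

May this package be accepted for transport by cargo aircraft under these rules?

No

Soil oxygenator: available-oxygen content 8.4 % by mass ≥ 4 % by mass → Class 5.1 (Oxidizer).
Self-accelerating decomposition temperature 19.5 °C meets the Class 4.1 criterion (Self-Reactive), so the organic peroxide kit is Class 4.1.
Blowing-agent compound: self-accelerating decomposition temperature 43.8 °C ≤ 55 °C → Class 4.1 (Self-Reactive).
Total Class 4.1: (three 0.1 oz packs = 8.52 g) + (one 0.1 oz pack = 2.84 g) = 11.36 g.
11.36 g exceeds the cargo aircraft limit of 2 g for Class 4.1.
Class 5.1 quantity: three 53.33 kg packs = 159.99 kg.
That exceeds the Class 5.1 cargo aircraft limit of 100 kg.
The segregation rule (Class 4.1 with Class 4.2) does not apply to Class 4.1 with Class 5.1.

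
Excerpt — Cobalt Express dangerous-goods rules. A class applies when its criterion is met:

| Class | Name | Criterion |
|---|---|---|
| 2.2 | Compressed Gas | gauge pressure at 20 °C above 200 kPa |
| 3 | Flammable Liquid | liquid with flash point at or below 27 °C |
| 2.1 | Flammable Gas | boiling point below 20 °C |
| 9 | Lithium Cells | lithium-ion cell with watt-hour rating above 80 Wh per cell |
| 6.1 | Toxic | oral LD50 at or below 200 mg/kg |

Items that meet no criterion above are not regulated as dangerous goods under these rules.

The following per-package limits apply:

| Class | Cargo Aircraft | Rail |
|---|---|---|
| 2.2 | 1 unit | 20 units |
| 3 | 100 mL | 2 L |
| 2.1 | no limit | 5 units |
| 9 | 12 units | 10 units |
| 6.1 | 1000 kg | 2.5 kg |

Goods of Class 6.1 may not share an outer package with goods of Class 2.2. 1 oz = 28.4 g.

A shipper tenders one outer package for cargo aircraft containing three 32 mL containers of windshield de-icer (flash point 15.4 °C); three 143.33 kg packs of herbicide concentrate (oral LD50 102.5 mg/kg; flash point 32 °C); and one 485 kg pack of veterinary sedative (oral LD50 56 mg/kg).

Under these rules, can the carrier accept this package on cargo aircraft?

Yes

With flash point 15.4 °C (≤ 27 °C), the windshield de-icer falls in Class 3.
Herbicide concentrate: oral LD50 102.5 mg/kg ≤ 200 mg/kg → Class 6.1 (Toxic).
Veterinary sedative: oral LD50 56 mg/kg ≤ 200 mg/kg → Class 6.1 (Toxic).
Total Class 6.1: (three 143.33 kg packs = 429.99 kg) + 485 kg = 914.99 kg.
That is within the Class 6.1 cargo aircraft limit of 1000 kg.
Class 3 quantity: three 32 mL containers = 96 mL.
96 mL is within the cargo aircraft limit of 100 mL for Class 3.
The segregation rule (Class 6.1 with Class 2.2) does not apply to Class 6.1 with Class 3.
Every hazard class is within its cargo aircraft limit and no segregation rule is violated.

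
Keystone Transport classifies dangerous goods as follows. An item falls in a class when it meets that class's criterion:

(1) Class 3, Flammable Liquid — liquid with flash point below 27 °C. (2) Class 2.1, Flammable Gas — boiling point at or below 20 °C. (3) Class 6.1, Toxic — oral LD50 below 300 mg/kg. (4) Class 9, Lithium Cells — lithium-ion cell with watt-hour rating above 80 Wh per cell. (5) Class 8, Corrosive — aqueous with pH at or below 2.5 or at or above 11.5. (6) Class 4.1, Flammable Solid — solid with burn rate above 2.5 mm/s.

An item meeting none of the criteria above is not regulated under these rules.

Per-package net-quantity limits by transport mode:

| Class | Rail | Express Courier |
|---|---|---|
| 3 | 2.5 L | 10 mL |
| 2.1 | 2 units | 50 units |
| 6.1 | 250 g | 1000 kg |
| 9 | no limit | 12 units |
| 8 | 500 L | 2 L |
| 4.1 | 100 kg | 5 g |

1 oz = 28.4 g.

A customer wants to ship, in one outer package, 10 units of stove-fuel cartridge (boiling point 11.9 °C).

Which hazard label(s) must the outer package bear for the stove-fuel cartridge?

The stove-fuel cartridge has boiling point 11.9 °C, which is ≤ 20 °C, so it is Class 2.1 (Flammable Gas).
Only the Class 2.1 label is required.

Class 2.1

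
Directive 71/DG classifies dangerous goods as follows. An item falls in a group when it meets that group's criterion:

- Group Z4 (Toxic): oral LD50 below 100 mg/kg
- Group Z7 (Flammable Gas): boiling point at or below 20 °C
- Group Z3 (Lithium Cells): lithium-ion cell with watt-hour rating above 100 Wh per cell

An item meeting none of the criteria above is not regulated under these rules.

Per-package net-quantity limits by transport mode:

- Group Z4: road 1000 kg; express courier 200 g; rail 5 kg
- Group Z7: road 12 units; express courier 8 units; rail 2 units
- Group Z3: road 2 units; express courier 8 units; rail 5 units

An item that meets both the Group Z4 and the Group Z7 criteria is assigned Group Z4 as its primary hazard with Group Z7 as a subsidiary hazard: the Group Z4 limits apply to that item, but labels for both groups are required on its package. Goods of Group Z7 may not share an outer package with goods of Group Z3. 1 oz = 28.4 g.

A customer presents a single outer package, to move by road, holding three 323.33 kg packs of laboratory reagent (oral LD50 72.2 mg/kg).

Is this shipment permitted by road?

Yes

With oral LD50 72.2 mg/kg (< 100 mg/kg), the laboratory reagent falls in Group Z4.
Group Z4 quantity: three 323.33 kg packs = 969.99 kg.
969.99 kg is within the road limit of 1000 kg for Group Z4.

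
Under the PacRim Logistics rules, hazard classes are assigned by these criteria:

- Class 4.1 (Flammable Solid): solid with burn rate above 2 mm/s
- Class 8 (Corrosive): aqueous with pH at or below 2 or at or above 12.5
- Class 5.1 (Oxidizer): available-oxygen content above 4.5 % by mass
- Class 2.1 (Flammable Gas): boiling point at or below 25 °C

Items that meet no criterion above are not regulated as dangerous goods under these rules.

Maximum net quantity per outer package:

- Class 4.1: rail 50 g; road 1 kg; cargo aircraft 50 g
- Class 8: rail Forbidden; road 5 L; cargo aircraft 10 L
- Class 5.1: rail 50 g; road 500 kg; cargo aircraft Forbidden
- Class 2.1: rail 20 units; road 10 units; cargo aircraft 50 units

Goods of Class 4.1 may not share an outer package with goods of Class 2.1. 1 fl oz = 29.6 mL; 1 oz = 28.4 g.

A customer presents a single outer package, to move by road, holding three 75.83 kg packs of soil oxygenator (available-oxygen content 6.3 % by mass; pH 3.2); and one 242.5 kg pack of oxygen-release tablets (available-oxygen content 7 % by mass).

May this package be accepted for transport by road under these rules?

Yes

Soil oxygenator: available-oxygen content 6.3 % by mass > 4.5 % by mass → Class 5.1 (Oxidizer).
With available-oxygen content 7 % by mass (> 4.5 % by mass), the oxygen-release tablets fall in Class 5.1.
Class 5.1 net quantity: (three 75.83 kg packs = 227.49 kg) + 242.5 kg = 469.99 kg.
That is within the Class 5.1 road limit of 500 kg.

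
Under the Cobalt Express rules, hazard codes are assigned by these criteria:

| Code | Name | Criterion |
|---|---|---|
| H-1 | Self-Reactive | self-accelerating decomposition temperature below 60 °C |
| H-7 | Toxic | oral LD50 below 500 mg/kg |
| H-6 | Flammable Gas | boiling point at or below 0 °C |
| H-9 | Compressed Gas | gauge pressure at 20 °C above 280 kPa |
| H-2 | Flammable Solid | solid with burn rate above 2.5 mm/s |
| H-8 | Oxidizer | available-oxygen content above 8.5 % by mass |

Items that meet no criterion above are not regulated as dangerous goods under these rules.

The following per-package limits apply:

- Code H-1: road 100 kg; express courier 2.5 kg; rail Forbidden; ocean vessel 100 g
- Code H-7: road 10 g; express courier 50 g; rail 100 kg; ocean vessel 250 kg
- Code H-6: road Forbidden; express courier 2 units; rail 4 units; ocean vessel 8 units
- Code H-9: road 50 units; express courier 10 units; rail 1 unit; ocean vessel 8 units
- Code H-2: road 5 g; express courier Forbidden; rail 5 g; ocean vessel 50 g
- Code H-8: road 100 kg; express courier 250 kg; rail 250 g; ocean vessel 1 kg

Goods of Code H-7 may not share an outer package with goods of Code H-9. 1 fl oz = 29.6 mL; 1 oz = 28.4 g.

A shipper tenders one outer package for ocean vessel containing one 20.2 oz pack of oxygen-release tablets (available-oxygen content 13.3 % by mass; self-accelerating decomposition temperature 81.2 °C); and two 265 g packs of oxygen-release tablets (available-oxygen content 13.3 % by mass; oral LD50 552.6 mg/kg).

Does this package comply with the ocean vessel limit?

No

Oxygen-release tablets: available-oxygen content 13.3 % by mass > 8.5 % by mass → Code H-8 (Oxidizer).
Oxygen-release tablets: available-oxygen content 13.3 % by mass > 8.5 % by mass → Code H-8 (Oxidizer).
Code H-8 net quantity: (one 20.2 oz pack = 573.68 g) + (two 265 g packs = 530 g) = 1103.68 g.
That exceeds the Code H-8 ocean vessel limit of 1 kg.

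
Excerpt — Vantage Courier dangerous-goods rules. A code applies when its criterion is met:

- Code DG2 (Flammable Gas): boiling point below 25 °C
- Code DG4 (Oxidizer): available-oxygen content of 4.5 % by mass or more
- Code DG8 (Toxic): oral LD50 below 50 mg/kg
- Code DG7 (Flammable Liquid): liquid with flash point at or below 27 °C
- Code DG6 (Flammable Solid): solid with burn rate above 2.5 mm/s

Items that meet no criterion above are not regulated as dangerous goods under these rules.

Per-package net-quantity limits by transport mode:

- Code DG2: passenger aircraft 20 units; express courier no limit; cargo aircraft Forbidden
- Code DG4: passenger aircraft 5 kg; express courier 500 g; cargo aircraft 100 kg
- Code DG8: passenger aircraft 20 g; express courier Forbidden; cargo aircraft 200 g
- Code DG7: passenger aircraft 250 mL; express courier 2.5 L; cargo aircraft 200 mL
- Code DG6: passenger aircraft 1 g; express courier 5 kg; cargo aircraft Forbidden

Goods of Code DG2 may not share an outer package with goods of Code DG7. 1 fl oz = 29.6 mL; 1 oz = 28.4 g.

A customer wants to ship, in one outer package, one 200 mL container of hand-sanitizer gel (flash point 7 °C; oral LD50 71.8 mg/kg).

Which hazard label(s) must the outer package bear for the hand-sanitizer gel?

Code DG7

With flash point 7 °C (≤ 27 °C), the hand-sanitizer gel falls in Code DG7.
Only the Code DG7 label is required.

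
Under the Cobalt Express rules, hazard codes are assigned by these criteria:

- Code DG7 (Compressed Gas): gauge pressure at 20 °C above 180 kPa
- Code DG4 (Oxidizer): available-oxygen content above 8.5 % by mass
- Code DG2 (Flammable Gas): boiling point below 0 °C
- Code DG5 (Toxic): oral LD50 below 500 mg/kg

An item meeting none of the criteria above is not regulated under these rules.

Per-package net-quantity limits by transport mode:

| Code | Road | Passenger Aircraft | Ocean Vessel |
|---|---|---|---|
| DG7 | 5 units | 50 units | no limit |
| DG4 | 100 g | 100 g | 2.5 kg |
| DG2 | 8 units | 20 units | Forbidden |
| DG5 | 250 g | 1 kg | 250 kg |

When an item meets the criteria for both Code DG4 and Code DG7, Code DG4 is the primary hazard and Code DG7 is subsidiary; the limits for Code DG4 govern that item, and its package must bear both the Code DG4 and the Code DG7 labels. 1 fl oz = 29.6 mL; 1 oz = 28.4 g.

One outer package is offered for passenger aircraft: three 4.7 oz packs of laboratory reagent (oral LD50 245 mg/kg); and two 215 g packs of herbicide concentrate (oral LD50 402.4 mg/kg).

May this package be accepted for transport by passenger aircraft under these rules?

The laboratory reagent has oral LD50 245 mg/kg, which is < 500 mg/kg, so it is Code DG5 (Toxic).
The herbicide concentrate has oral LD50 402.4 mg/kg, which is < 500 mg/kg, so it is Code DG5 (Toxic).
Code DG5 net quantity: (three 4.7 oz packs = 400.44 g) + (two 215 g packs = 430 g) = 830.44 g.
830.44 g ≤ 1 kg (passenger aircraft limit, Code DG5) — within limit.

Yes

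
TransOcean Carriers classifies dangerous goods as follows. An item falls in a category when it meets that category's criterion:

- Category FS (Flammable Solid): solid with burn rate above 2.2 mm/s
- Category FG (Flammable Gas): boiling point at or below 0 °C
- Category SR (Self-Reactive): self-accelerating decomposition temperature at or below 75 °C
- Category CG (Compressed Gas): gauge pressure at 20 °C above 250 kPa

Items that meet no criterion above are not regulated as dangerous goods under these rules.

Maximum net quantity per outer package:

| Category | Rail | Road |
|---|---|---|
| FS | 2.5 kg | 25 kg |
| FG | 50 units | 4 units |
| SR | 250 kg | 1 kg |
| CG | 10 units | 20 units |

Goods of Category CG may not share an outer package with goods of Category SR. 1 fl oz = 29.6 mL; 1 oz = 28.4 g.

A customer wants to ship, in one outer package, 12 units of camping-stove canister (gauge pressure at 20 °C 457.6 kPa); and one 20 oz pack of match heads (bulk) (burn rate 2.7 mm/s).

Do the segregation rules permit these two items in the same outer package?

Yes

Gauge pressure at 20 °C 457.6 kPa meets the Category CG criterion (Compressed Gas), so the camping-stove canister is Category CG.
The match heads (bulk) have burn rate 2.7 mm/s, which is > 2.2 mm/s, so they are Category FS (Flammable Solid).
No segregation rule bars Category CG with Category FS.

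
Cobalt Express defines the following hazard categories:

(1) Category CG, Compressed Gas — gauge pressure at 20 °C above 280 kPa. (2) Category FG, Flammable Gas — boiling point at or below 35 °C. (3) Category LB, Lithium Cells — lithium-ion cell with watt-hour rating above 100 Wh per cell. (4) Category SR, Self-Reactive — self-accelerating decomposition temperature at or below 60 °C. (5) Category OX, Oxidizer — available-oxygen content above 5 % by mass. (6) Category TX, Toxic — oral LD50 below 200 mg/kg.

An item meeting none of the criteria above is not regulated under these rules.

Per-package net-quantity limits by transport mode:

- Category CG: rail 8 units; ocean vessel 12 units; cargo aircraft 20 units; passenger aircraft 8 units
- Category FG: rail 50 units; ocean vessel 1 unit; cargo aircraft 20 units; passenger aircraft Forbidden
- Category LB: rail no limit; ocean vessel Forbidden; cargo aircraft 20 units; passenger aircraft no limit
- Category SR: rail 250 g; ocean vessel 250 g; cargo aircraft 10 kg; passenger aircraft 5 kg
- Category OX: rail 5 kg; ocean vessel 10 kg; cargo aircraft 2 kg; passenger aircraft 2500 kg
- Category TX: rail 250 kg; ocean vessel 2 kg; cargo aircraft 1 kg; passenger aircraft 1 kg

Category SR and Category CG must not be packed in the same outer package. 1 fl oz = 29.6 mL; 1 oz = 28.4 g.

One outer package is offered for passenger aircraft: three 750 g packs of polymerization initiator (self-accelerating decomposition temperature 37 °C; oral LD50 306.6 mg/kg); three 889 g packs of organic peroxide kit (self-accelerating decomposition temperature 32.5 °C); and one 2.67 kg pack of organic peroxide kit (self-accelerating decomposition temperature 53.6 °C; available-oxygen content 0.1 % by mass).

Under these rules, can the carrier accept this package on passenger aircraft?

No

With self-accelerating decomposition temperature 37 °C (≤ 60 °C), the polymerization initiator falls in Category SR.
Self-accelerating decomposition temperature 32.5 °C meets the Category SR criterion (Self-Reactive), so the organic peroxide kit is Category SR.
With self-accelerating decomposition temperature 53.6 °C (≤ 60 °C), the organic peroxide kit falls in Category SR.
Total Category SR: (three 750 g packs = 2.25 kg) + (three 889 g packs = 2.667 kg) + 2.67 kg = 7.587 kg.
That exceeds the Category SR passenger aircraft limit of 5 kg.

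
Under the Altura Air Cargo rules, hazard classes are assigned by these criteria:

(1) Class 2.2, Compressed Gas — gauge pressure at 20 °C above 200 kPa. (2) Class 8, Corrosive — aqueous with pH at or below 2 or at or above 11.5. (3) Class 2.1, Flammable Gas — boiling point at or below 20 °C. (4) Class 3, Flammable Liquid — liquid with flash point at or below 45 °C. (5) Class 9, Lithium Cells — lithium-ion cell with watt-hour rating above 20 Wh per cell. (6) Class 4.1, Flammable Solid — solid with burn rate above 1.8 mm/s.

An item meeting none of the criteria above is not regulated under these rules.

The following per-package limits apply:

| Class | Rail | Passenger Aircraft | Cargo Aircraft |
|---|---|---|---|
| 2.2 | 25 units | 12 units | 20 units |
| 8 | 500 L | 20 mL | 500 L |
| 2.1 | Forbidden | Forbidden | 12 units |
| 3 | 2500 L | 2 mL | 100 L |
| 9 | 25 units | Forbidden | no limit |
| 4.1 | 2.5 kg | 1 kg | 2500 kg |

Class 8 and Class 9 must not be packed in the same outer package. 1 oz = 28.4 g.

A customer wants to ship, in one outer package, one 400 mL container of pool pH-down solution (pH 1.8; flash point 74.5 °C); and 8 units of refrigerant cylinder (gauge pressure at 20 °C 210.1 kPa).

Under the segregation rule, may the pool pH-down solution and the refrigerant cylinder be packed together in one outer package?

The pool pH-down solution has pH 1.8, which is ≤ 2, so it is Class 8 (Corrosive).
Refrigerant cylinder: gauge pressure at 20 °C 210.1 kPa > 200 kPa → Class 2.2 (Compressed Gas).
No segregation rule bars Class 8 with Class 2.2.

Yes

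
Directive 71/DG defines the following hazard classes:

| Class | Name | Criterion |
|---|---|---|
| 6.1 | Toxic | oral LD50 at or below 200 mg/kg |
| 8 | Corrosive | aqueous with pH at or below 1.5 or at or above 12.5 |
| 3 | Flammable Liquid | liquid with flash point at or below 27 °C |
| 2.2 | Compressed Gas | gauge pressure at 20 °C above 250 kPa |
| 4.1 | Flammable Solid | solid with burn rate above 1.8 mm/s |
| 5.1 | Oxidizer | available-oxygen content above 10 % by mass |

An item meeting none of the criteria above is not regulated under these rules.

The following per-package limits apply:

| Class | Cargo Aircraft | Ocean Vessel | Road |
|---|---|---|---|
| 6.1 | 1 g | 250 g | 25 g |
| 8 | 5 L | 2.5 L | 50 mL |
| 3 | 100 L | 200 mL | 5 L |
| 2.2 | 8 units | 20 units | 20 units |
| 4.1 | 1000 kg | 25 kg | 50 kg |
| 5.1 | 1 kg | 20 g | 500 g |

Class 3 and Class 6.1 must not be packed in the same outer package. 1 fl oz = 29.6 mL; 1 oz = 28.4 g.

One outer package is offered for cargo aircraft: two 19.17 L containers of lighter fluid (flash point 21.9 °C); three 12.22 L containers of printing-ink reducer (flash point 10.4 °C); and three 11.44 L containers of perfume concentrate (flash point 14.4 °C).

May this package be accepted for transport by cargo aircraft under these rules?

No

With flash point 21.9 °C (≤ 27 °C), the lighter fluid falls in Class 3.
The printing-ink reducer has flash point 10.4 °C, which is ≤ 27 °C, so it is Class 3 (Flammable Liquid).
With flash point 14.4 °C (≤ 27 °C), the perfume concentrate falls in Class 3.
Class 3 net quantity: (two 19.17 L containers = 38.34 L) + (three 12.22 L containers = 36.66 L) + (three 11.44 L containers = 34.32 L) = 109.32 L.
That exceeds the Class 3 cargo aircraft limit of 100 L.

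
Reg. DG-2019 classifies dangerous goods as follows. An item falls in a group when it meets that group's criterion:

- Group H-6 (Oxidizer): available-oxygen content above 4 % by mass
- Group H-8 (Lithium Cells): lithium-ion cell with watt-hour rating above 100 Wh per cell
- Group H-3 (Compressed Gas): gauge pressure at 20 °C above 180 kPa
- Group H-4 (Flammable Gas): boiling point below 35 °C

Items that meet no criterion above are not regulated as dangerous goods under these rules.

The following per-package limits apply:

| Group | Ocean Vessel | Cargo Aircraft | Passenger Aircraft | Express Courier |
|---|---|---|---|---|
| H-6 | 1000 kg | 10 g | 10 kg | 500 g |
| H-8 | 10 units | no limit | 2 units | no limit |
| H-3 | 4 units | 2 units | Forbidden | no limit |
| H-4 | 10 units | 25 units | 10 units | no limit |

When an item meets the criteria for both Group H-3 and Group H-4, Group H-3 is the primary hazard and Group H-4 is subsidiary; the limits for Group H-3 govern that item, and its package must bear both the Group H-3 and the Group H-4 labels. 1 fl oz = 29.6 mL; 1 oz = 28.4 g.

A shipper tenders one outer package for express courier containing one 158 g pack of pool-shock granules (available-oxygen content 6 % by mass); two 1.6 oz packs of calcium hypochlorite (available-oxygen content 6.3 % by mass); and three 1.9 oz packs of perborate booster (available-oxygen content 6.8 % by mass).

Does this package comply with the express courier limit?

Yes

The pool-shock granules have available-oxygen content 6 % by mass, which is > 4 % by mass, so they are Group H-6 (Oxidizer).
Calcium hypochlorite: available-oxygen content 6.3 % by mass > 4 % by mass → Group H-6 (Oxidizer).
Perborate booster: available-oxygen content 6.8 % by mass > 4 % by mass → Group H-6 (Oxidizer).
Total Group H-6: 158 g + (two 1.6 oz packs = 90.88 g) + (three 1.9 oz packs = 161.88 g) = 410.76 g.
That is within the Group H-6 express courier limit of 500 g.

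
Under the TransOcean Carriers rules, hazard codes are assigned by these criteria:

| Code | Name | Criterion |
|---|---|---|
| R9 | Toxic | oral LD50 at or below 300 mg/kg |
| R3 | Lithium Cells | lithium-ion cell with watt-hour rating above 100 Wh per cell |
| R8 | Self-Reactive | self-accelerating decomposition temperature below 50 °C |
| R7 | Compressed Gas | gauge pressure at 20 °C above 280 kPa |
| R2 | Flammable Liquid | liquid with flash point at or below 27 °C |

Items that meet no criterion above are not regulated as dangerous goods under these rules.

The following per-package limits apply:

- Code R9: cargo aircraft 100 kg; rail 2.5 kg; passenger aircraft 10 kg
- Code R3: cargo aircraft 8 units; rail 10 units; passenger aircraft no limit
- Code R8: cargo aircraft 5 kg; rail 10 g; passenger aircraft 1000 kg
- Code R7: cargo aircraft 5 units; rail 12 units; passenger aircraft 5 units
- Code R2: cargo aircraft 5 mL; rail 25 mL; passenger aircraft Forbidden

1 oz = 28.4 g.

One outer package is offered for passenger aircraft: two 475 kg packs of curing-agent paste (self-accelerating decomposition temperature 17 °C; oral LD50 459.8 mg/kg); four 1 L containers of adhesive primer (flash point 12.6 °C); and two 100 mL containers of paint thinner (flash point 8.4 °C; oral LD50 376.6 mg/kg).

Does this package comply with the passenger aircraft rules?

No

Self-accelerating decomposition temperature 17 °C meets the Code R8 criterion (Self-Reactive), so the curing-agent paste is Code R8.
Adhesive primer: flash point 12.6 °C ≤ 27 °C → Code R2 (Flammable Liquid).
Paint thinner: flash point 8.4 °C ≤ 27 °C → Code R2 (Flammable Liquid).
Code R8 quantity: two 475 kg packs = 950 kg.
950 kg ≤ 1000 kg (passenger aircraft limit, Code R8) — within limit.
Total Code R2: (four 1 L containers = 4 L) + (two 100 mL containers = 200 mL) = 4.2 L.
By passenger aircraft, Code R2 is Forbidden regardless of quantity.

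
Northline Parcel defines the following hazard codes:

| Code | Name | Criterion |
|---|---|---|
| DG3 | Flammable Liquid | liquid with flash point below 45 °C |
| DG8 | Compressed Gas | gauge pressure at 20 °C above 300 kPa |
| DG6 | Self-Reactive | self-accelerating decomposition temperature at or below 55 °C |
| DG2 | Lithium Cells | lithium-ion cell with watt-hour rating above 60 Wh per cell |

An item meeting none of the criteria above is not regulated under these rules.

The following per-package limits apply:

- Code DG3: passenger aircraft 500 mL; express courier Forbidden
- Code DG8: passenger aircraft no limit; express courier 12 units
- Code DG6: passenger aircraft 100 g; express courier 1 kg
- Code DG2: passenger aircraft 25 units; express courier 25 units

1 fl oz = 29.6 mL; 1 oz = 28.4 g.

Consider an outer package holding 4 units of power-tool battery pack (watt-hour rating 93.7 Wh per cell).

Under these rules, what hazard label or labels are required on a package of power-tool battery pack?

Code DG2

Power-tool battery pack: watt-hour rating 93.7 Wh per cell > 60 Wh per cell → Code DG2 (Lithium Cells).
Only the Code DG2 label is required.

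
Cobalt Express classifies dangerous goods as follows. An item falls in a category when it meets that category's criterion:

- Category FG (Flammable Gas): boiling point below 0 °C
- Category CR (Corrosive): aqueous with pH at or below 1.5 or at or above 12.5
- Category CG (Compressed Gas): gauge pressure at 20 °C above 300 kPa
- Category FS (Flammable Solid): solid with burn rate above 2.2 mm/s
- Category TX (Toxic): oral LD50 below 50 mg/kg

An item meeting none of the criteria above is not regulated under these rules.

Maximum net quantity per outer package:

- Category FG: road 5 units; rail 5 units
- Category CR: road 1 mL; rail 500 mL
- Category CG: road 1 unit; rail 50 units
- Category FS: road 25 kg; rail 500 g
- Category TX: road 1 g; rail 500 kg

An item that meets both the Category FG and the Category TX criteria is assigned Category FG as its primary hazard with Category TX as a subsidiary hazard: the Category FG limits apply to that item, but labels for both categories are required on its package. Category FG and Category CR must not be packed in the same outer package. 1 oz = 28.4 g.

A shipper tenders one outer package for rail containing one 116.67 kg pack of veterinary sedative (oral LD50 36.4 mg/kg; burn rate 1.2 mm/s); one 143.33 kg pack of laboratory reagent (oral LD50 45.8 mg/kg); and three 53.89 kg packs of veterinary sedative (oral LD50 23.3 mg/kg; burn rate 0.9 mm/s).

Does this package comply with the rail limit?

Yes

Veterinary sedative: oral LD50 36.4 mg/kg < 50 mg/kg → Category TX (Toxic).
With oral LD50 45.8 mg/kg (< 50 mg/kg), the laboratory reagent falls in Category TX.
With oral LD50 23.3 mg/kg (< 50 mg/kg), the veterinary sedative falls in Category TX.
Total Category TX: 116.67 kg + 143.33 kg + (three 53.89 kg packs = 161.67 kg) = 421.67 kg.
421.67 kg is within the rail limit of 500 kg for Category TX.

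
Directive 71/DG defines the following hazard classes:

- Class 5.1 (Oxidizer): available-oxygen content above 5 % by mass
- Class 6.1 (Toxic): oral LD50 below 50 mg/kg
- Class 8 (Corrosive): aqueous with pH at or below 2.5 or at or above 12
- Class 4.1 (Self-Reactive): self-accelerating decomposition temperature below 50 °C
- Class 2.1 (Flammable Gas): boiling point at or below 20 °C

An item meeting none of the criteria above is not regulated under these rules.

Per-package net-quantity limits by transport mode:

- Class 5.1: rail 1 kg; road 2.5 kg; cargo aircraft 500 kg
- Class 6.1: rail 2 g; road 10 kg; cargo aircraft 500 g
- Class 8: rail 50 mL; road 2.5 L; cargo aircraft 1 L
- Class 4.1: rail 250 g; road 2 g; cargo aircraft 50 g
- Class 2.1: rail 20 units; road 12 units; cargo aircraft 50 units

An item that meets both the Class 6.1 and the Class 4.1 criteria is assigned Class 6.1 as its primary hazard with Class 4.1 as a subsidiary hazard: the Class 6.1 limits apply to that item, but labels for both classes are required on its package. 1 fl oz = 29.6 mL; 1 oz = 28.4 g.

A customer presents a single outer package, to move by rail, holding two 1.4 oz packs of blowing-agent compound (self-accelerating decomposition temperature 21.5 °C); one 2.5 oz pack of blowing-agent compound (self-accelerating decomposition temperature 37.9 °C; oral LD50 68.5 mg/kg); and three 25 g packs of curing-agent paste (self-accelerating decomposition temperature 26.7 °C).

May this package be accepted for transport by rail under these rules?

The blowing-agent compound has self-accelerating decomposition temperature 21.5 °C, which is < 50 °C, so it is Class 4.1 (Self-Reactive).
Blowing-agent compound: self-accelerating decomposition temperature 37.9 °C < 50 °C → Class 4.1 (Self-Reactive).
With self-accelerating decomposition temperature 26.7 °C (< 50 °C), the curing-agent paste falls in Class 4.1.
Total Class 4.1: (two 1.4 oz packs = 79.52 g) + (one 2.5 oz pack = 71 g) + (three 25 g packs = 75 g) = 225.52 g.
225.52 g is within the rail limit of 250 g for Class 4.1.

Yes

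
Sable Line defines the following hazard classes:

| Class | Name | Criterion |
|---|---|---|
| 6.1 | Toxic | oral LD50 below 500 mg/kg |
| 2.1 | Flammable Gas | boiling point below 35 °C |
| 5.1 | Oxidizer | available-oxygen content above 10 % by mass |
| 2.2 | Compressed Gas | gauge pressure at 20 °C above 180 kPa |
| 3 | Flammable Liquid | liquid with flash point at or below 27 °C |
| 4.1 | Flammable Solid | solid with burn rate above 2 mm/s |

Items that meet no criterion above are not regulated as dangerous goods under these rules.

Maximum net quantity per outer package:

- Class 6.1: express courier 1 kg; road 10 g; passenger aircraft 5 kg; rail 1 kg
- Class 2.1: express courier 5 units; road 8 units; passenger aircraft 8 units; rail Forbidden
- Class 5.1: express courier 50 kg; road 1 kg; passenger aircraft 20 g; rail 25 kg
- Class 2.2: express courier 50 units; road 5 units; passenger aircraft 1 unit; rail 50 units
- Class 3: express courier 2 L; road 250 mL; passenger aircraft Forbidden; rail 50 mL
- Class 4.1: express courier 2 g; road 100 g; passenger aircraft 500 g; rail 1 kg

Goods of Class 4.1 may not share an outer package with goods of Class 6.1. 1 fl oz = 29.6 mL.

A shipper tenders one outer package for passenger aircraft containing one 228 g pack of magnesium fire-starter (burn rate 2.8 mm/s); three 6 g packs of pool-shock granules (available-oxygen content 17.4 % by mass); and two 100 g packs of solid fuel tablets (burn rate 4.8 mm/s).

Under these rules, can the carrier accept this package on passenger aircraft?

Yes

Burn rate 2.8 mm/s meets the Class 4.1 criterion (Flammable Solid), so the magnesium fire-starter is Class 4.1.
With available-oxygen content 17.4 % by mass (> 10 % by mass), the pool-shock granules fall in Class 5.1.
Solid fuel tablets: burn rate 4.8 mm/s > 2 mm/s → Class 4.1 (Flammable Solid).
Total Class 4.1: 228 g + (two 100 g packs = 200 g) = 428 g.
428 g is within the passenger aircraft limit of 500 g for Class 4.1.
Class 5.1 quantity: three 6 g packs = 18 g.
18 g is within the passenger aircraft limit of 20 g for Class 5.1.
The segregation rule (Class 4.1 with Class 6.1) does not apply to Class 4.1 with Class 5.1.
Every hazard class is within its passenger aircraft limit and no segregation rule is violated.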